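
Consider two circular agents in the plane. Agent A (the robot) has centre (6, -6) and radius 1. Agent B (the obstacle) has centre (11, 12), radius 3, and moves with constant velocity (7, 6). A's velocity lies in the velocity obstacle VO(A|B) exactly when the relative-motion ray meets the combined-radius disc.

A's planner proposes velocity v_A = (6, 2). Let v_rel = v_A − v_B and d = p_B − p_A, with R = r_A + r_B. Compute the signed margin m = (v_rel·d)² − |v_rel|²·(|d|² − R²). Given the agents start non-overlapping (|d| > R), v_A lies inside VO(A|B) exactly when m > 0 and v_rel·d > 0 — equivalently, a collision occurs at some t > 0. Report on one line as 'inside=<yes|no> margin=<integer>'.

d = (5, 18),  |d|² = 349;  R = 1+3 = 4,  c = 349−4² = 333
v_rel = (-1, -4),  |v_rel|² = 17;  v_rel·d = (-1)·(5) + (-4)·(18) = -77
17·t² + 154·t + 333 = 0  ⇒  m = (-77)² − 17·333 = 268
m = 268 > 0,  v_rel·d = -77 < 0  ⇒  outside

inside=no margin=268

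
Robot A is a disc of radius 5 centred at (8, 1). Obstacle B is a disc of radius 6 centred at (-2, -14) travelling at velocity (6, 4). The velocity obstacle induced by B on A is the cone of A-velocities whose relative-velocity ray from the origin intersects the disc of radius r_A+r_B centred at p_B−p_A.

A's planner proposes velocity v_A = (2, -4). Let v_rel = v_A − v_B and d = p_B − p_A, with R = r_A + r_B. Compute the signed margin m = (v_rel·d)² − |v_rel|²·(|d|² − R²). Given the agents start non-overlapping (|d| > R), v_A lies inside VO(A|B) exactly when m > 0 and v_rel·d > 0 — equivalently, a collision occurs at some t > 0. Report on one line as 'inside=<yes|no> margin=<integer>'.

d = (-10, -15),  |d|² = 325;  R = 5+6 = 11,  c = 325−11² = 204
v_rel = (-4, -8),  |v_rel|² = 80;  v_rel·d = (-4)·(-10) + (-8)·(-15) = 160
80·t² − 320·t + 204 = 0  ⇒  m = 160² − 80·204 = 9280
m = 9280 > 0,  v_rel·d = 160 > 0  ⇒  inside

inside=yes margin=9280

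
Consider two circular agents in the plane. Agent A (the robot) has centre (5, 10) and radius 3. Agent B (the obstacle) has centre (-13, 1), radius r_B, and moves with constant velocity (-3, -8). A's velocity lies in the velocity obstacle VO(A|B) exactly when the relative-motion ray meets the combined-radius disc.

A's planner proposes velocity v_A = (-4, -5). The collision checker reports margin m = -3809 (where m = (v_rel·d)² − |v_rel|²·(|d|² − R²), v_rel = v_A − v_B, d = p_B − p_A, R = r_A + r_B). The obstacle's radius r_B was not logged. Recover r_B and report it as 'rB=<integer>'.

m = -3809
d = (-18, -9);  v_rel = (-1, 3),  |v_rel|² = 10
v_rel×d = (-1)·(-9) − (3)·(-18) = 63
since m = R²·10 − 63²:  R² = (3969 + -3809) / 10 = 16
R = √16 = 4  ⇒  r_B = 4 − 3 = 1

rB=1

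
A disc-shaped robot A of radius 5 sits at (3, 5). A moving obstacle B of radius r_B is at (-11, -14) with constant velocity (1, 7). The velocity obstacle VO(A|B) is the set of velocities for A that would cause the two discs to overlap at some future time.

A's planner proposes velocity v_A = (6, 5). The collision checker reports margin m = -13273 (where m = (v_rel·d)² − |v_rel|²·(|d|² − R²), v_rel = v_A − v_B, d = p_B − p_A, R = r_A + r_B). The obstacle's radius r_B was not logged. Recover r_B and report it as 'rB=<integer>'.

m = -13273
d = (-14, -19);  v_rel = (5, -2),  |v_rel|² = 29
v_rel×d = (5)·(-19) − (-2)·(-14) = -123
since m = R²·29 − (-123)²:  R² = (15129 + -13273) / 29 = 64
R = √64 = 8  ⇒  r_B = 8 − 5 = 3

rB=3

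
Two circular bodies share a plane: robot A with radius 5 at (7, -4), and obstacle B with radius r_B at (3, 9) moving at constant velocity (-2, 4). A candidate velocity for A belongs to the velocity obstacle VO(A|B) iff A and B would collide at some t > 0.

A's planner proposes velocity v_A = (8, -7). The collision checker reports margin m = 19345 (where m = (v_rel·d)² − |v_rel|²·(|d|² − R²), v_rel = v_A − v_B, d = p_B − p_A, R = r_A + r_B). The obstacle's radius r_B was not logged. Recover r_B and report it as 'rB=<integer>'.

m = 19345
d = (-4, 13);  v_rel = (10, -11),  |v_rel|² = 221
v_rel×d = (10)·(13) − (-11)·(-4) = 86
since m = R²·221 − 86²:  R² = (7396 + 19345) / 221 = 121
R = √121 = 11  ⇒  r_B = 11 − 5 = 6

rB=6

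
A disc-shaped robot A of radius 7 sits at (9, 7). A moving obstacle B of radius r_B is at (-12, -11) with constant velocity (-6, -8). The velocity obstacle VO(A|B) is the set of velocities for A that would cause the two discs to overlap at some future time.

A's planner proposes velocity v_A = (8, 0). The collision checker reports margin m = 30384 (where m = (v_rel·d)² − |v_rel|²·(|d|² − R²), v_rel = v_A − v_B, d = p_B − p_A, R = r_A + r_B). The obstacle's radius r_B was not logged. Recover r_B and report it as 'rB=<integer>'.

m = 30384
d = (-21, -18);  v_rel = (14, 8),  |v_rel|² = 260
v_rel×d = (14)·(-18) − (8)·(-21) = -84
since m = R²·260 − (-84)²:  R² = (7056 + 30384) / 260 = 144
R = √144 = 12  ⇒  r_B = 12 − 7 = 5

rB=5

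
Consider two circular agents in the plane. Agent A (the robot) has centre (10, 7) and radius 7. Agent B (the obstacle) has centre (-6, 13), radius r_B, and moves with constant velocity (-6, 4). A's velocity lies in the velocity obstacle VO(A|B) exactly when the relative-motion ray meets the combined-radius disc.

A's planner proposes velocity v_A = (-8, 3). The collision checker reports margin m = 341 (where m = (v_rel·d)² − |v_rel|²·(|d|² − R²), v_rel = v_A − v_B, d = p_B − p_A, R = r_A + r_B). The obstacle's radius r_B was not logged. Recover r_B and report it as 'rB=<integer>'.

m = 341
d = (-16, 6);  v_rel = (-2, -1),  |v_rel|² = 5
v_rel×d = (-2)·(6) − (-1)·(-16) = -28
since m = R²·5 − (-28)²:  R² = (784 + 341) / 5 = 225
R = √225 = 15  ⇒  r_B = 15 − 7 = 8

rB=8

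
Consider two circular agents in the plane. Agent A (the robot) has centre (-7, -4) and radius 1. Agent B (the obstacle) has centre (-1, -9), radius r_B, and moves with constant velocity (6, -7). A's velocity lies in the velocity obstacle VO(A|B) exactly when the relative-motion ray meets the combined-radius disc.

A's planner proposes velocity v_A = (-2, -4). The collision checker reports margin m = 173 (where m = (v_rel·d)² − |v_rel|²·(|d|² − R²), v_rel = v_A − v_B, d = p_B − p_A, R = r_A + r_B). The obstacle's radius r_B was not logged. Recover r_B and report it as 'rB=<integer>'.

m = 173
d = (6, -5);  v_rel = (-8, 3),  |v_rel|² = 73
v_rel×d = (-8)·(-5) − (3)·(6) = 22
since m = R²·73 − 22²:  R² = (484 + 173) / 73 = 9
R = √9 = 3  ⇒  r_B = 3 − 1 = 2

rB=2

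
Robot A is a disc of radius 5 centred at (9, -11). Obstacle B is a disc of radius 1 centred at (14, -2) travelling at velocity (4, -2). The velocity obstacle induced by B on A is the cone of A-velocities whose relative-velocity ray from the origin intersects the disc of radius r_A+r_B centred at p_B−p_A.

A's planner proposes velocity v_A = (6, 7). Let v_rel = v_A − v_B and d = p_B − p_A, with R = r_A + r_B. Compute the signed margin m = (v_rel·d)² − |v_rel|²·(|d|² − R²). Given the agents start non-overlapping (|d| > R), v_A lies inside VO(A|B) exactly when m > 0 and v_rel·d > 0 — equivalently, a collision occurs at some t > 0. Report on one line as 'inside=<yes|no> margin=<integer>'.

d = (5, 9),  |d|² = 106;  R = 5+1 = 6,  c = 106−6² = 70
v_rel = (2, 9),  |v_rel|² = 85;  v_rel·d = (2)·(5) + (9)·(9) = 91
85·t² − 182·t + 70 = 0  ⇒  m = 91² − 85·70 = 2331
m = 2331 > 0,  v_rel·d = 91 > 0  ⇒  inside

inside=yes margin=2331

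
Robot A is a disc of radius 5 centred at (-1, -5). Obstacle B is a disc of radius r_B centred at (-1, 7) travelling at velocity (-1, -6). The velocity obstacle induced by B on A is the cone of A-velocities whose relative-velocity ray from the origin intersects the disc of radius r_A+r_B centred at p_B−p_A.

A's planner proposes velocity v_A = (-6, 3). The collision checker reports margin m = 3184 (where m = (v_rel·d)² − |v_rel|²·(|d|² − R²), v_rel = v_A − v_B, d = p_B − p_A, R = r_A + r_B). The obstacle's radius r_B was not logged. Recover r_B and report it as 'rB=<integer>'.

m = 3184
d = (0, 12);  v_rel = (-5, 9),  |v_rel|² = 106
v_rel×d = (-5)·(12) − (9)·(0) = -60
since m = R²·106 − (-60)²:  R² = (3600 + 3184) / 106 = 64
R = √64 = 8  ⇒  r_B = 8 − 5 = 3

rB=3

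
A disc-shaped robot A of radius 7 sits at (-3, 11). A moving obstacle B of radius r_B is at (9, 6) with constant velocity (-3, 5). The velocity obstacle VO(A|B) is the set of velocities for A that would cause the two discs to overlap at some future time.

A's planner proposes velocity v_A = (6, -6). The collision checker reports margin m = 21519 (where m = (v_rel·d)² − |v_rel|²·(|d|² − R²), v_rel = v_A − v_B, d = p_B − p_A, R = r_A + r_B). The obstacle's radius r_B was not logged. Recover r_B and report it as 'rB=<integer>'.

m = 21519
d = (12, -5);  v_rel = (9, -11),  |v_rel|² = 202
v_rel×d = (9)·(-5) − (-11)·(12) = 87
since m = R²·202 − 87²:  R² = (7569 + 21519) / 202 = 144
R = √144 = 12  ⇒  r_B = 12 − 7 = 5

rB=5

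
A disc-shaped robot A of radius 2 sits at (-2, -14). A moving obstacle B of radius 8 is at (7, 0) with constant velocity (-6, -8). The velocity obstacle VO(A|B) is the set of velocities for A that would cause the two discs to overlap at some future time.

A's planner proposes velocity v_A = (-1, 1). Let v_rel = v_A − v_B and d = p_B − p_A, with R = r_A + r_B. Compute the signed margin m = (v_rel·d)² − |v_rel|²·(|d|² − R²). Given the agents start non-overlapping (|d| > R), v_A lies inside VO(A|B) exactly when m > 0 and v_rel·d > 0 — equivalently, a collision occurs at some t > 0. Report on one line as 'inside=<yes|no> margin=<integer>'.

d = (9, 14),  |d|² = 277;  R = 2+8 = 10,  c = 277−10² = 177
v_rel = (5, 9),  |v_rel|² = 106;  v_rel·d = (5)·(9) + (9)·(14) = 171
106·t² − 342·t + 177 = 0  ⇒  m = 171² − 106·177 = 10479
m = 10479 > 0,  v_rel·d = 171 > 0  ⇒  inside

inside=yes margin=10479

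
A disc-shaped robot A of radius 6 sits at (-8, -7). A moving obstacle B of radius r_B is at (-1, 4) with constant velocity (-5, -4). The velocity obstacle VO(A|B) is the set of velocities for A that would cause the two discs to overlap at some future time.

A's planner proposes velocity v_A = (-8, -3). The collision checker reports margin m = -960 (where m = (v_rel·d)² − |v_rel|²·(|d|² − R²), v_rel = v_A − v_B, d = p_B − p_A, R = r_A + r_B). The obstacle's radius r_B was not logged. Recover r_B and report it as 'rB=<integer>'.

m = -960
d = (7, 11);  v_rel = (-3, 1),  |v_rel|² = 10
v_rel×d = (-3)·(11) − (1)·(7) = -40
since m = R²·10 − (-40)²:  R² = (1600 + -960) / 10 = 64
R = √64 = 8  ⇒  r_B = 8 − 6 = 2

rB=2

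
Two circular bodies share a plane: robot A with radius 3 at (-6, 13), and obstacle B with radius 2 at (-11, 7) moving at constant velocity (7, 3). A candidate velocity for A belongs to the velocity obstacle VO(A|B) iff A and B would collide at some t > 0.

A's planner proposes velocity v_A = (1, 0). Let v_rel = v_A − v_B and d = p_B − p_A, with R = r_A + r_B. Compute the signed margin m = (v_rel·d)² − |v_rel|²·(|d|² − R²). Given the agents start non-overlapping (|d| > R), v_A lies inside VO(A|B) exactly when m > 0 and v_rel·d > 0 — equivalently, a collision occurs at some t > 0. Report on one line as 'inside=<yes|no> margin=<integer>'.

d = (-5, -6),  |d|² = 61;  R = 3+2 = 5,  c = 61−5² = 36
v_rel = (-6, -3),  |v_rel|² = 45;  v_rel·d = (-6)·(-5) + (-3)·(-6) = 48
45·t² − 96·t + 36 = 0  ⇒  m = 48² − 45·36 = 684
m = 684 > 0,  v_rel·d = 48 > 0  ⇒  inside

inside=yes margin=684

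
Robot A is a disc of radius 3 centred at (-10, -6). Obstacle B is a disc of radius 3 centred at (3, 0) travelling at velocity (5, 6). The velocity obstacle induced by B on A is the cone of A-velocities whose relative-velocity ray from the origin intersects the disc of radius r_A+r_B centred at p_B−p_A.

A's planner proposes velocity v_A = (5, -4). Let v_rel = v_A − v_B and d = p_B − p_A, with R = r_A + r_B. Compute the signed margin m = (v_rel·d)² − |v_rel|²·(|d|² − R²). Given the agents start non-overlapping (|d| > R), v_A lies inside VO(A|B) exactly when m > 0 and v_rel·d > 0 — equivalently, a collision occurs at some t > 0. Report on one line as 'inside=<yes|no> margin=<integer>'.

d = (13, 6),  |d|² = 205;  R = 3+3 = 6,  c = 205−6² = 169
v_rel = (0, -10),  |v_rel|² = 100;  v_rel·d = (0)·(13) + (-10)·(6) = -60
100·t² + 120·t + 169 = 0  ⇒  m = (-60)² − 100·169 = -13300
m = -13300 < 0,  v_rel·d = -60 < 0  ⇒  outside

inside=no margin=-13300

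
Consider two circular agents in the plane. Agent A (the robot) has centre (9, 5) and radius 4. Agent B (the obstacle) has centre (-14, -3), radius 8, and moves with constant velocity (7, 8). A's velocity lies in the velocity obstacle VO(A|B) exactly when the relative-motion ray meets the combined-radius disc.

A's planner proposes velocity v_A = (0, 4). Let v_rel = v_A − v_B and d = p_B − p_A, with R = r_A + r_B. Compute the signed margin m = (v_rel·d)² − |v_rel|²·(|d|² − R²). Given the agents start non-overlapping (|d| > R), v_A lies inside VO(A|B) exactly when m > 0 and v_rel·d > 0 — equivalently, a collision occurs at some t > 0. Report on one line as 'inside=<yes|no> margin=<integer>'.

d = (-23, -8),  |d|² = 593;  R = 4+8 = 12,  c = 593−12² = 449
v_rel = (-7, -4),  |v_rel|² = 65;  v_rel·d = (-7)·(-23) + (-4)·(-8) = 193
65·t² − 386·t + 449 = 0  ⇒  m = 193² − 65·449 = 8064
m = 8064 > 0,  v_rel·d = 193 > 0  ⇒  inside

inside=yes margin=8064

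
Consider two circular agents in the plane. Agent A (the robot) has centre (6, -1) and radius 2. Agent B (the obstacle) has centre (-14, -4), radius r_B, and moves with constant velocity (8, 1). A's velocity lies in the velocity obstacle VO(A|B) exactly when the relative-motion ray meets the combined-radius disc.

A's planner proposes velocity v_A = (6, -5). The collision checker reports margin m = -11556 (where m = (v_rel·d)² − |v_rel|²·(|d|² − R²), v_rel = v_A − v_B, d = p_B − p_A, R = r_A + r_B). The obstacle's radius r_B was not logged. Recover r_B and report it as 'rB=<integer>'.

m = -11556
d = (-20, -3);  v_rel = (-2, -6),  |v_rel|² = 40
v_rel×d = (-2)·(-3) − (-6)·(-20) = -114
since m = R²·40 − (-114)²:  R² = (12996 + -11556) / 40 = 36
R = √36 = 6  ⇒  r_B = 6 − 2 = 4

rB=4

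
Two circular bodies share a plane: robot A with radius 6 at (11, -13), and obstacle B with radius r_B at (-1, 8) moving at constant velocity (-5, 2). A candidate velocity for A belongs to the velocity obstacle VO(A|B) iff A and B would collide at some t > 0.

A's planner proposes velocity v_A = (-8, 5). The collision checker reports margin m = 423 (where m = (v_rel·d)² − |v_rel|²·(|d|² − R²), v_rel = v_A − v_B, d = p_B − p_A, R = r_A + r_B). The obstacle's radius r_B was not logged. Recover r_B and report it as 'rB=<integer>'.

m = 423
d = (-12, 21);  v_rel = (-3, 3),  |v_rel|² = 18
v_rel×d = (-3)·(21) − (3)·(-12) = -27
since m = R²·18 − (-27)²:  R² = (729 + 423) / 18 = 64
R = √64 = 8  ⇒  r_B = 8 − 6 = 2

rB=2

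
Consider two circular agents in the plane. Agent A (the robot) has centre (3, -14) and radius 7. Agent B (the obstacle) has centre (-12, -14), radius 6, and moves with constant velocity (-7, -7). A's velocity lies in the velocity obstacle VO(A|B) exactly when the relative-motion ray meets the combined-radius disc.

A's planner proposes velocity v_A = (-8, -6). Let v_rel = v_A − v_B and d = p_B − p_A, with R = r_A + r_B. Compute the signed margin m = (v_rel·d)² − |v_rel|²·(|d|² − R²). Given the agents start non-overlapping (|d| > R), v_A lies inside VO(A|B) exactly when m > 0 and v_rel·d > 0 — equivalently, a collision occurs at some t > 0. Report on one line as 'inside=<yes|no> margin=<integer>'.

d = (-15, 0),  |d|² = 225;  R = 7+6 = 13,  c = 225−13² = 56
v_rel = (-1, 1),  |v_rel|² = 2;  v_rel·d = (-1)·(-15) + (1)·(0) = 15
2·t² − 30·t + 56 = 0  ⇒  m = 15² − 2·56 = 113
m = 113 > 0,  v_rel·d = 15 > 0  ⇒  inside

inside=yes margin=113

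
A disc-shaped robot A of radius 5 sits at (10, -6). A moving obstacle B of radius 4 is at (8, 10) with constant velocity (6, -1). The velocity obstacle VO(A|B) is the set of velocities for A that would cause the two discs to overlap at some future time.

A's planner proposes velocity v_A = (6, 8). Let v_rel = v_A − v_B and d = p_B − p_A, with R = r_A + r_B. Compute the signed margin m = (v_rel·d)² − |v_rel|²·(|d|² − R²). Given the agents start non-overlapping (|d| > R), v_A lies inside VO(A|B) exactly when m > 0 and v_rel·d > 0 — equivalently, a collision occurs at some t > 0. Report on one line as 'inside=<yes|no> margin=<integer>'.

d = (-2, 16),  |d|² = 260;  R = 5+4 = 9,  c = 260−9² = 179
v_rel = (0, 9),  |v_rel|² = 81;  v_rel·d = (0)·(-2) + (9)·(16) = 144
81·t² − 288·t + 179 = 0  ⇒  m = 144² − 81·179 = 6237
m = 6237 > 0,  v_rel·d = 144 > 0  ⇒  inside

inside=yes margin=6237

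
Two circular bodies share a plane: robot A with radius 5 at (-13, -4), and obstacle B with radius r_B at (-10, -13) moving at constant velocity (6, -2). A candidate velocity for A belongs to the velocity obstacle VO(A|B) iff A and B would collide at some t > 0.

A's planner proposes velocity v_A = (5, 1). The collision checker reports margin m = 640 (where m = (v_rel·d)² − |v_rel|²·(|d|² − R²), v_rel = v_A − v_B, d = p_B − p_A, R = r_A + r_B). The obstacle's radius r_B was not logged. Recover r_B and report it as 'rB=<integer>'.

m = 640
d = (3, -9);  v_rel = (-1, 3),  |v_rel|² = 10
v_rel×d = (-1)·(-9) − (3)·(3) = 0
since m = R²·10 − 0²:  R² = (0 + 640) / 10 = 64
R = √64 = 8  ⇒  r_B = 8 − 5 = 3

rB=3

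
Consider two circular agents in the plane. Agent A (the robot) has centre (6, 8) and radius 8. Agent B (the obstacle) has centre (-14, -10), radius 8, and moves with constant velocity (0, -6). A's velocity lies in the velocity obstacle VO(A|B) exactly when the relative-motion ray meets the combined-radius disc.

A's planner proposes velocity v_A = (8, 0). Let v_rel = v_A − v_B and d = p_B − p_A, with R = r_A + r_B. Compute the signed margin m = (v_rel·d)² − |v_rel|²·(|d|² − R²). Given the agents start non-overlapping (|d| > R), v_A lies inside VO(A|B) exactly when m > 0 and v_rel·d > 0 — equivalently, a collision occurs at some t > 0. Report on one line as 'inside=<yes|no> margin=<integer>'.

d = (-20, -18),  |d|² = 724;  R = 8+8 = 16,  c = 724−16² = 468
v_rel = (8, 6),  |v_rel|² = 100;  v_rel·d = (8)·(-20) + (6)·(-18) = -268
100·t² + 536·t + 468 = 0  ⇒  m = (-268)² − 100·468 = 25024
m = 25024 > 0,  v_rel·d = -268 < 0  ⇒  outside

inside=no margin=25024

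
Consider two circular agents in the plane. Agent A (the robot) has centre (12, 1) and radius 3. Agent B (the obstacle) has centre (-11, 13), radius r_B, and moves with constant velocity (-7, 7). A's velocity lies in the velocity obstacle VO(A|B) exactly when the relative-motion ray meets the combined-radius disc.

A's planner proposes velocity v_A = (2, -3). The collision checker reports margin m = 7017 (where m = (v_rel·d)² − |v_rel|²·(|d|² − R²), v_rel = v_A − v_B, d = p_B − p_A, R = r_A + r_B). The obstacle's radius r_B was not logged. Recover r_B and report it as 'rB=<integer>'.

m = 7017
d = (-23, 12);  v_rel = (9, -10),  |v_rel|² = 181
v_rel×d = (9)·(12) − (-10)·(-23) = -122
since m = R²·181 − (-122)²:  R² = (14884 + 7017) / 181 = 121
R = √121 = 11  ⇒  r_B = 11 − 3 = 8

rB=8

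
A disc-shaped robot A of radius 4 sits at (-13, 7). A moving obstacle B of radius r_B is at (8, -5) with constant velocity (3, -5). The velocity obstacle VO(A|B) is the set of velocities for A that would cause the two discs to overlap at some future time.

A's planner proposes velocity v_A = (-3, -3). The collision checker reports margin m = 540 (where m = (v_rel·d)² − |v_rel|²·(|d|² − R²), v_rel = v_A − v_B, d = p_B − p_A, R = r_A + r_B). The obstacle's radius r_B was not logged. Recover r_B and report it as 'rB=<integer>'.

m = 540
d = (21, -12);  v_rel = (-6, 2),  |v_rel|² = 40
v_rel×d = (-6)·(-12) − (2)·(21) = 30
since m = R²·40 − 30²:  R² = (900 + 540) / 40 = 36
R = √36 = 6  ⇒  r_B = 6 − 4 = 2

rB=2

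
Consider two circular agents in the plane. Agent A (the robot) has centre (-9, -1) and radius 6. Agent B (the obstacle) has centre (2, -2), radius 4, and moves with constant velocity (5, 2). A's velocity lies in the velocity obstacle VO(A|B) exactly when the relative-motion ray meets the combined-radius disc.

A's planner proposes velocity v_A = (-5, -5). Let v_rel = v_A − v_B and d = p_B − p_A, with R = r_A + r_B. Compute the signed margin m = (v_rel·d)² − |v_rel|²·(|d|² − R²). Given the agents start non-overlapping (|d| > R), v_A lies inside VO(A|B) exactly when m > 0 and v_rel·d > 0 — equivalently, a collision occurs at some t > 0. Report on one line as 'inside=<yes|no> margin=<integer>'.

d = (11, -1),  |d|² = 122;  R = 6+4 = 10,  c = 122−10² = 22
v_rel = (-10, -7),  |v_rel|² = 149;  v_rel·d = (-10)·(11) + (-7)·(-1) = -103
149·t² + 206·t + 22 = 0  ⇒  m = (-103)² − 149·22 = 7331
m = 7331 > 0,  v_rel·d = -103 < 0  ⇒  outside

inside=no margin=7331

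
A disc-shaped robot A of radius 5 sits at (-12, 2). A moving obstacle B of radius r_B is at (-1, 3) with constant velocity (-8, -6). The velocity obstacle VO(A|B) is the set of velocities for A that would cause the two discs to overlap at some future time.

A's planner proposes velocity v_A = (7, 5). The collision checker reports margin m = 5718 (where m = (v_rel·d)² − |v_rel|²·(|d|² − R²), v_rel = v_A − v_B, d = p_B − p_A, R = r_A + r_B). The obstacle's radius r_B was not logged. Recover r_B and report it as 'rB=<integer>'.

m = 5718
d = (11, 1);  v_rel = (15, 11),  |v_rel|² = 346
v_rel×d = (15)·(1) − (11)·(11) = -106
since m = R²·346 − (-106)²:  R² = (11236 + 5718) / 346 = 49
R = √49 = 7  ⇒  r_B = 7 − 5 = 2

rB=2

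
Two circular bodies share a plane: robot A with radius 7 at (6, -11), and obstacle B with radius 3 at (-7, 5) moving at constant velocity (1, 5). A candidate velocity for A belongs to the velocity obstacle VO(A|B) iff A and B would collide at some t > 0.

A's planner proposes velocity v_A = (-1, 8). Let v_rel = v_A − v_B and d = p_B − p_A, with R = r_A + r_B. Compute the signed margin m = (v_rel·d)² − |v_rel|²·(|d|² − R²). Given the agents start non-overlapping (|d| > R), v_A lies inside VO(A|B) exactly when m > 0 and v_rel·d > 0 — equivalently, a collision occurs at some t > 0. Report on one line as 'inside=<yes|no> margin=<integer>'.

d = (-13, 16),  |d|² = 425;  R = 7+3 = 10,  c = 425−10² = 325
v_rel = (-2, 3),  |v_rel|² = 13;  v_rel·d = (-2)·(-13) + (3)·(16) = 74
13·t² − 148·t + 325 = 0  ⇒  m = 74² − 13·325 = 1251
m = 1251 > 0,  v_rel·d = 74 > 0  ⇒  inside

inside=yes margin=1251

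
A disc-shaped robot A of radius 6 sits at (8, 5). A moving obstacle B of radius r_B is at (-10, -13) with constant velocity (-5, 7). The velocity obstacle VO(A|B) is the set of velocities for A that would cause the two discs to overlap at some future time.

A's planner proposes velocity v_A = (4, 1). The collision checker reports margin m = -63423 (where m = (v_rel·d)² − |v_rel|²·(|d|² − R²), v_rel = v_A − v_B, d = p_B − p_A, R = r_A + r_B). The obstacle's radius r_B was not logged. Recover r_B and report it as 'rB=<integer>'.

m = -63423
d = (-18, -18);  v_rel = (9, -6),  |v_rel|² = 117
v_rel×d = (9)·(-18) − (-6)·(-18) = -270
since m = R²·117 − (-270)²:  R² = (72900 + -63423) / 117 = 81
R = √81 = 9  ⇒  r_B = 9 − 6 = 3

rB=3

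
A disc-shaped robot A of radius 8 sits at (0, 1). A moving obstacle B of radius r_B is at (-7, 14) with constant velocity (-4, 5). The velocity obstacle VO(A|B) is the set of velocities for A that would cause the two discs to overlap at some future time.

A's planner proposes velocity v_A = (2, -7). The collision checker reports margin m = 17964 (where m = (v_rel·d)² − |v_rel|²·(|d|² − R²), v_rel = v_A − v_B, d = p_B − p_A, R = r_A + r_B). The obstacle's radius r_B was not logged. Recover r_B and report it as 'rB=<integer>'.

m = 17964
d = (-7, 13);  v_rel = (6, -12),  |v_rel|² = 180
v_rel×d = (6)·(13) − (-12)·(-7) = -6
since m = R²·180 − (-6)²:  R² = (36 + 17964) / 180 = 100
R = √100 = 10  ⇒  r_B = 10 − 8 = 2

rB=2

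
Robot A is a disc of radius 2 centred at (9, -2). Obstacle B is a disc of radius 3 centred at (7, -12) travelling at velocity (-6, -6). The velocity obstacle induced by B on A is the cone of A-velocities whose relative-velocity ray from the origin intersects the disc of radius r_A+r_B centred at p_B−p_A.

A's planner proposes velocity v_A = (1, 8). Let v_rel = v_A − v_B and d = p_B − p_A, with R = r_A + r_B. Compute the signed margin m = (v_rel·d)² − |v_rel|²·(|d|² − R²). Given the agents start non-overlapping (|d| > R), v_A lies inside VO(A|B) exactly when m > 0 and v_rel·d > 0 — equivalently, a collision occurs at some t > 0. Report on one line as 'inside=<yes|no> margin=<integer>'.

d = (-2, -10),  |d|² = 104;  R = 2+3 = 5,  c = 104−5² = 79
v_rel = (7, 14),  |v_rel|² = 245;  v_rel·d = (7)·(-2) + (14)·(-10) = -154
245·t² + 308·t + 79 = 0  ⇒  m = (-154)² − 245·79 = 4361
m = 4361 > 0,  v_rel·d = -154 < 0  ⇒  outside

inside=no margin=4361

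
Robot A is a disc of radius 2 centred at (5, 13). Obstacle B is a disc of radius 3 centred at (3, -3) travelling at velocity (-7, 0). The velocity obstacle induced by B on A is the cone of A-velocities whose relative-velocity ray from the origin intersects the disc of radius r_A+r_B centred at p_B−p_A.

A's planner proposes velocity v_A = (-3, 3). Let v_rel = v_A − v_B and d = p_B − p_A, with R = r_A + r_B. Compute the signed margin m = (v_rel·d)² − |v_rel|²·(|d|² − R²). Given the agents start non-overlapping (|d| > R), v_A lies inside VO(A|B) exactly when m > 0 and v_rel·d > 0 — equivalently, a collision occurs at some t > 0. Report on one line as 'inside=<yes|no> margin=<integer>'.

d = (-2, -16),  |d|² = 260;  R = 2+3 = 5,  c = 260−5² = 235
v_rel = (4, 3),  |v_rel|² = 25;  v_rel·d = (4)·(-2) + (3)·(-16) = -56
25·t² + 112·t + 235 = 0  ⇒  m = (-56)² − 25·235 = -2739
m = -2739 < 0,  v_rel·d = -56 < 0  ⇒  outside

inside=no margin=-2739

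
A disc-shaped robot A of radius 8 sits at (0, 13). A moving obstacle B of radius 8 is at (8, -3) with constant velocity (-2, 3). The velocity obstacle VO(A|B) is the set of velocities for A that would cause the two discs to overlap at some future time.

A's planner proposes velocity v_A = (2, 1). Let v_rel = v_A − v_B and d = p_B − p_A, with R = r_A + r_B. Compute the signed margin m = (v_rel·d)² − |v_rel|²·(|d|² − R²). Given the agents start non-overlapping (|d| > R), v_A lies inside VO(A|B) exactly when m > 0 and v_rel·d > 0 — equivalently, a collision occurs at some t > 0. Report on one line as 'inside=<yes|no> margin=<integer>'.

d = (8, -16),  |d|² = 320;  R = 8+8 = 16,  c = 320−16² = 64
v_rel = (4, -2),  |v_rel|² = 20;  v_rel·d = (4)·(8) + (-2)·(-16) = 64
20·t² − 128·t + 64 = 0  ⇒  m = 64² − 20·64 = 2816
m = 2816 > 0,  v_rel·d = 64 > 0  ⇒  inside

inside=yes margin=2816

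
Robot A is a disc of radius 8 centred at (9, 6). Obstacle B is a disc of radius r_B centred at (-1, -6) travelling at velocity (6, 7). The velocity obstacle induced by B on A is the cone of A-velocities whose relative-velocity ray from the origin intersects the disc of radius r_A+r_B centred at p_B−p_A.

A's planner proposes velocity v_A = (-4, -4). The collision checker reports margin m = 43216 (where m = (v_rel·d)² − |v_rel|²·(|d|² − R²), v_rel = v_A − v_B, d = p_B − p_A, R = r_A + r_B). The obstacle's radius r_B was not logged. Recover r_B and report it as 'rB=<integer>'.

m = 43216
d = (-10, -12);  v_rel = (-10, -11),  |v_rel|² = 221
v_rel×d = (-10)·(-12) − (-11)·(-10) = 10
since m = R²·221 − 10²:  R² = (100 + 43216) / 221 = 196
R = √196 = 14  ⇒  r_B = 14 − 8 = 6

rB=6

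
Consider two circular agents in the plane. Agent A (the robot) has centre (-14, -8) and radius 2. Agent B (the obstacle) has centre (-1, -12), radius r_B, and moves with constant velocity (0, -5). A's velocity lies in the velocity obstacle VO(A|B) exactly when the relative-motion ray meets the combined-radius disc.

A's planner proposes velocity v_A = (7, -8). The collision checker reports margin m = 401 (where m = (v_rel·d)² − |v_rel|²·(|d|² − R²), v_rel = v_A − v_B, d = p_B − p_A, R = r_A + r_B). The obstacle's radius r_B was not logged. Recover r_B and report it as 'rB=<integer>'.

m = 401
d = (13, -4);  v_rel = (7, -3),  |v_rel|² = 58
v_rel×d = (7)·(-4) − (-3)·(13) = 11
since m = R²·58 − 11²:  R² = (121 + 401) / 58 = 9
R = √9 = 3  ⇒  r_B = 3 − 2 = 1

rB=1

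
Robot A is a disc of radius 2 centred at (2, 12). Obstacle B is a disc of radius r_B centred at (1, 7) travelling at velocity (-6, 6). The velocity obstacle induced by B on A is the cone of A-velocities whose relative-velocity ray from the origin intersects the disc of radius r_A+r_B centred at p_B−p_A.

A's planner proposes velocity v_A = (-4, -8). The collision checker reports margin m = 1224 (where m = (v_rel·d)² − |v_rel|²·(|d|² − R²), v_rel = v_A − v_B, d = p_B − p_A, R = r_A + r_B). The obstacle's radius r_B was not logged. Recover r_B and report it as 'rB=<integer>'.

m = 1224
d = (-1, -5);  v_rel = (2, -14),  |v_rel|² = 200
v_rel×d = (2)·(-5) − (-14)·(-1) = -24
since m = R²·200 − (-24)²:  R² = (576 + 1224) / 200 = 9
R = √9 = 3  ⇒  r_B = 3 − 2 = 1

rB=1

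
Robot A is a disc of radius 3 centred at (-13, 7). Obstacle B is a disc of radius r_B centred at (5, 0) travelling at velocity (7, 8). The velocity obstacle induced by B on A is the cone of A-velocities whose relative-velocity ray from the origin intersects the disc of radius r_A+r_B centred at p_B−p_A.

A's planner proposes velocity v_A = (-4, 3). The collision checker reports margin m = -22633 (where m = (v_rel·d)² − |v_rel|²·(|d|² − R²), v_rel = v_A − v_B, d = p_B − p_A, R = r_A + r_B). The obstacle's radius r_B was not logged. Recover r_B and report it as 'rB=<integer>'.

m = -22633
d = (18, -7);  v_rel = (-11, -5),  |v_rel|² = 146
v_rel×d = (-11)·(-7) − (-5)·(18) = 167
since m = R²·146 − 167²:  R² = (27889 + -22633) / 146 = 36
R = √36 = 6  ⇒  r_B = 6 − 3 = 3

rB=3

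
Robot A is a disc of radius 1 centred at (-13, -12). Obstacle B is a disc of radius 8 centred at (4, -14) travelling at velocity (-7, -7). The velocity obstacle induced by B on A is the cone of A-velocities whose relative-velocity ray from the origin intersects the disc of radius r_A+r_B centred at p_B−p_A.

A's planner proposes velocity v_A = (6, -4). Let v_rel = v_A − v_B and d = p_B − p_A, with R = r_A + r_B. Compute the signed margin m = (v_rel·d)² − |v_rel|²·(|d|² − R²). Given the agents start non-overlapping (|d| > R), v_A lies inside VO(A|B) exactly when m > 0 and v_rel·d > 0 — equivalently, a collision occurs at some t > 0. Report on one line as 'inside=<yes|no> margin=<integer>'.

d = (17, -2),  |d|² = 293;  R = 1+8 = 9,  c = 293−9² = 212
v_rel = (13, 3),  |v_rel|² = 178;  v_rel·d = (13)·(17) + (3)·(-2) = 215
178·t² − 430·t + 212 = 0  ⇒  m = 215² − 178·212 = 8489
m = 8489 > 0,  v_rel·d = 215 > 0  ⇒  inside

inside=yes margin=8489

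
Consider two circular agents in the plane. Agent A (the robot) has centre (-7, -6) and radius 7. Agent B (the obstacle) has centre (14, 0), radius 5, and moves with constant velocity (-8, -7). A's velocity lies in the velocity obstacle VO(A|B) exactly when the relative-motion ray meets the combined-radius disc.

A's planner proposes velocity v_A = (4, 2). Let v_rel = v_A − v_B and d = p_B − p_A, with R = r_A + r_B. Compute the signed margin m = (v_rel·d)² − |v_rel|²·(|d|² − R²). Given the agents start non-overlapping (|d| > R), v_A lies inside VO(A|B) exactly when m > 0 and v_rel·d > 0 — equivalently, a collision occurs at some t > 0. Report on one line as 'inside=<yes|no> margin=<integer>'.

d = (21, 6),  |d|² = 477;  R = 7+5 = 12,  c = 477−12² = 333
v_rel = (12, 9),  |v_rel|² = 225;  v_rel·d = (12)·(21) + (9)·(6) = 306
225·t² − 612·t + 333 = 0  ⇒  m = 306² − 225·333 = 18711
m = 18711 > 0,  v_rel·d = 306 > 0  ⇒  inside

inside=yes margin=18711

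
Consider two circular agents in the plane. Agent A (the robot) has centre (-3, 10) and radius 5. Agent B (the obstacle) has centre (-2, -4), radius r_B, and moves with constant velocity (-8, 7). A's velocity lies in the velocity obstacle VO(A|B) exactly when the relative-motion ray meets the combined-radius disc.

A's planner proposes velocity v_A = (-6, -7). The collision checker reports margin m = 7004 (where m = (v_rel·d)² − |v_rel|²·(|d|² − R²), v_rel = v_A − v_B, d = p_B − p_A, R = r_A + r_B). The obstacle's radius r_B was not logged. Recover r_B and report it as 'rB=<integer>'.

m = 7004
d = (1, -14);  v_rel = (2, -14),  |v_rel|² = 200
v_rel×d = (2)·(-14) − (-14)·(1) = -14
since m = R²·200 − (-14)²:  R² = (196 + 7004) / 200 = 36
R = √36 = 6  ⇒  r_B = 6 − 5 = 1

rB=1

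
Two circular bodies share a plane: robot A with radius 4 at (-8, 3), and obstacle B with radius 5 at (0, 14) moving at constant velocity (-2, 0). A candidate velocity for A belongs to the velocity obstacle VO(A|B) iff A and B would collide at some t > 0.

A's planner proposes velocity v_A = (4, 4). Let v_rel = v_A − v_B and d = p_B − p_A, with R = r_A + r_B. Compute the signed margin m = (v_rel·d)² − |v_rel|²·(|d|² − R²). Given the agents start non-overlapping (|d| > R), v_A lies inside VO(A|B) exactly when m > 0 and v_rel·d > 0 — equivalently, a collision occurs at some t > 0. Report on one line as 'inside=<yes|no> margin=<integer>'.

d = (8, 11),  |d|² = 185;  R = 4+5 = 9,  c = 185−9² = 104
v_rel = (6, 4),  |v_rel|² = 52;  v_rel·d = (6)·(8) + (4)·(11) = 92
52·t² − 184·t + 104 = 0  ⇒  m = 92² − 52·104 = 3056
m = 3056 > 0,  v_rel·d = 92 > 0  ⇒  inside

inside=yes margin=3056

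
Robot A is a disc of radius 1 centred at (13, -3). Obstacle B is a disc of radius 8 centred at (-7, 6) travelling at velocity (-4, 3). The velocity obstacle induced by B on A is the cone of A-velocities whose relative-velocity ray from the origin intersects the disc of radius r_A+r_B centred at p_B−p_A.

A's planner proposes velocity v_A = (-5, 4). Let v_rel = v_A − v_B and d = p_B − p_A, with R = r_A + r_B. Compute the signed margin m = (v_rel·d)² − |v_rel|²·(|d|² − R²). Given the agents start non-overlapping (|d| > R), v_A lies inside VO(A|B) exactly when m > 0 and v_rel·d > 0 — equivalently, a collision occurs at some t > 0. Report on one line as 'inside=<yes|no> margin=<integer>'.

d = (-20, 9),  |d|² = 481;  R = 1+8 = 9,  c = 481−9² = 400
v_rel = (-1, 1),  |v_rel|² = 2;  v_rel·d = (-1)·(-20) + (1)·(9) = 29
2·t² − 58·t + 400 = 0  ⇒  m = 29² − 2·400 = 41
m = 41 > 0,  v_rel·d = 29 > 0  ⇒  inside

inside=yes margin=41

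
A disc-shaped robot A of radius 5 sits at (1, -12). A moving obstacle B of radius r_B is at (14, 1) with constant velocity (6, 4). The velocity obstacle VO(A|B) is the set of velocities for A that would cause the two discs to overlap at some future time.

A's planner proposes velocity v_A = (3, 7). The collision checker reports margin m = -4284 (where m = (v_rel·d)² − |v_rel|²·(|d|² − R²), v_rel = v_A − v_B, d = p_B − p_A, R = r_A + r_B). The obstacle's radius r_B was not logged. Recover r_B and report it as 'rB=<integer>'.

m = -4284
d = (13, 13);  v_rel = (-3, 3),  |v_rel|² = 18
v_rel×d = (-3)·(13) − (3)·(13) = -78
since m = R²·18 − (-78)²:  R² = (6084 + -4284) / 18 = 100
R = √100 = 10  ⇒  r_B = 10 − 5 = 5

rB=5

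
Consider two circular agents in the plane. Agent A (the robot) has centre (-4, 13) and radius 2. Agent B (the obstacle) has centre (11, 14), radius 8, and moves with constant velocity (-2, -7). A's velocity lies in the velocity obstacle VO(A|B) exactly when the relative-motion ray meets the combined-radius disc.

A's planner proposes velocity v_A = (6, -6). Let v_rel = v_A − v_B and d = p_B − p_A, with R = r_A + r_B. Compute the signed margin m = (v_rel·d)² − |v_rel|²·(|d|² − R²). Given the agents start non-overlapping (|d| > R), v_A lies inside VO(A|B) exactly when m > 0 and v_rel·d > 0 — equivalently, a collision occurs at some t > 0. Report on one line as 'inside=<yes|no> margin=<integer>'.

d = (15, 1),  |d|² = 226;  R = 2+8 = 10,  c = 226−10² = 126
v_rel = (8, 1),  |v_rel|² = 65;  v_rel·d = (8)·(15) + (1)·(1) = 121
65·t² − 242·t + 126 = 0  ⇒  m = 121² − 65·126 = 6451
m = 6451 > 0,  v_rel·d = 121 > 0  ⇒  inside

inside=yes margin=6451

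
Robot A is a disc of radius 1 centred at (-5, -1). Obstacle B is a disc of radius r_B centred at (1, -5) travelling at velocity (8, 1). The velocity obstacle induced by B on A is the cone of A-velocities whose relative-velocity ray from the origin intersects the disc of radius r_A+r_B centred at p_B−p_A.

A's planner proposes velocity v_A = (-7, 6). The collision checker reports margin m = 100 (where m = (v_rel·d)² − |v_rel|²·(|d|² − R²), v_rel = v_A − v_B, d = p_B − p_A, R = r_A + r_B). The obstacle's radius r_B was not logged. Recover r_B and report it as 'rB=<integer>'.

m = 100
d = (6, -4);  v_rel = (-15, 5),  |v_rel|² = 250
v_rel×d = (-15)·(-4) − (5)·(6) = 30
since m = R²·250 − 30²:  R² = (900 + 100) / 250 = 4
R = √4 = 2  ⇒  r_B = 2 − 1 = 1

rB=1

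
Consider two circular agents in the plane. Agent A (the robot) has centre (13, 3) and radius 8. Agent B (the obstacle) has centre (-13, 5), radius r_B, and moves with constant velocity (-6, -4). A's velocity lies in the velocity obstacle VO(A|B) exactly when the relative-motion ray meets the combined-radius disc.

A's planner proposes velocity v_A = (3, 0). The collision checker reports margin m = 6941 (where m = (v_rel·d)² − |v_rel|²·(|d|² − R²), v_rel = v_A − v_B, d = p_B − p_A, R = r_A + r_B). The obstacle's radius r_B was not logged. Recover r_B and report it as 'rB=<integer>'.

m = 6941
d = (-26, 2);  v_rel = (9, 4),  |v_rel|² = 97
v_rel×d = (9)·(2) − (4)·(-26) = 122
since m = R²·97 − 122²:  R² = (14884 + 6941) / 97 = 225
R = √225 = 15  ⇒  r_B = 15 − 8 = 7

rB=7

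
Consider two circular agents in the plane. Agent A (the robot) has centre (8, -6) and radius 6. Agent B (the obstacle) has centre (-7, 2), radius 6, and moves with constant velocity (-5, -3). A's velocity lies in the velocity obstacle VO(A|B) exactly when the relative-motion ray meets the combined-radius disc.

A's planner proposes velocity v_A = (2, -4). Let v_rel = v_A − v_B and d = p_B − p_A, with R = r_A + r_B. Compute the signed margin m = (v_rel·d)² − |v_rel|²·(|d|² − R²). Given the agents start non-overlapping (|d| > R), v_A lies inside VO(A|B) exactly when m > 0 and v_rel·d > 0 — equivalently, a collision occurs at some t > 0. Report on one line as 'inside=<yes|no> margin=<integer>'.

d = (-15, 8),  |d|² = 289;  R = 6+6 = 12,  c = 289−12² = 145
v_rel = (7, -1),  |v_rel|² = 50;  v_rel·d = (7)·(-15) + (-1)·(8) = -113
50·t² + 226·t + 145 = 0  ⇒  m = (-113)² − 50·145 = 5519
m = 5519 > 0,  v_rel·d = -113 < 0  ⇒  outside

inside=no margin=5519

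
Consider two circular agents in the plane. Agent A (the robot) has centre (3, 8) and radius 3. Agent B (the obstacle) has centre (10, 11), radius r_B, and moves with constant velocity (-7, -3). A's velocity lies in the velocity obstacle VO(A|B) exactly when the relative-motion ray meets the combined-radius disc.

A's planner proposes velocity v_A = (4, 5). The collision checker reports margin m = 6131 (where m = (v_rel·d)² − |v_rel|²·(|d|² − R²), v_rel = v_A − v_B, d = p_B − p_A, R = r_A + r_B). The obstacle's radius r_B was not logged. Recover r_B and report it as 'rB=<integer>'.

m = 6131
d = (7, 3);  v_rel = (11, 8),  |v_rel|² = 185
v_rel×d = (11)·(3) − (8)·(7) = -23
since m = R²·185 − (-23)²:  R² = (529 + 6131) / 185 = 36
R = √36 = 6  ⇒  r_B = 6 − 3 = 3

rB=3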